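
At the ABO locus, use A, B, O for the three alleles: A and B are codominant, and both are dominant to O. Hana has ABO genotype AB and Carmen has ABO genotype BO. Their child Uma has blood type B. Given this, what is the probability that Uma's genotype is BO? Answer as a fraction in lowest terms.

1/2

Cross AB × BO → 1/4 AB, 1/4 AO, 1/4 BB, 1/4 BO.
Type-B genotypes among offspring: BB (1/4), BO (1/4); total 1/2.
P(BO | type B) = (1/4) / (1/2) = 1/2.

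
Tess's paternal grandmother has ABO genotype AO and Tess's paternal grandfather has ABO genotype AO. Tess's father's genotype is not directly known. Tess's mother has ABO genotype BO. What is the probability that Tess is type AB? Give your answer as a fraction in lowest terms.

1/4

Tess's father's ABO genotype from AO × AO: 1/4 AA, 1/2 AO, 1/4 OO.
Crossing each possibility with the mother BO and summing P(type AB): 1/4·1/2 + 1/2·1/4 + 1/4·0 = 1/4.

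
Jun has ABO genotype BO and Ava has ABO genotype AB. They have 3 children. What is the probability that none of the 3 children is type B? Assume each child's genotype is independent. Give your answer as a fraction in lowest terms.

ABO cross BO × AB → 1/4 A, 1/2 B, 1/4 AB.
So P(type B) = 1/2 per child.
P(not type B) = 1/2 for one child; (1/2)^3 = 1/8.

1/8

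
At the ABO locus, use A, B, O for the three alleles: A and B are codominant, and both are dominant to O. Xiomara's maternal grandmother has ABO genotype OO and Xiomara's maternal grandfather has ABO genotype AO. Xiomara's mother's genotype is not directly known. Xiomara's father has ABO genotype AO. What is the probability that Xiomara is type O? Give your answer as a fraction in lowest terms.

Xiomara's mother's ABO genotype from OO × AO: 1/2 AO, 1/2 OO.
Crossing each possibility with the father AO and summing P(type O): 1/2·1/4 + 1/2·1/2 = 3/8.

3/8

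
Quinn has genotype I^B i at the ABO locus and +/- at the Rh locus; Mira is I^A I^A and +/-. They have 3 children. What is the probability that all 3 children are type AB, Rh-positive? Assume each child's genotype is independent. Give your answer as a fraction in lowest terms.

27/512

ABO cross I^B i × I^A I^A → 1/2 A, 1/2 AB.
Rh cross +/- × +/- → 3/4 Rh+, 1/4 Rh-; so P(type AB, Rh-positive) = 1/2 × 3/4 = 3/8 per child.
All 3 independent: (3/8)^3 = 27/512.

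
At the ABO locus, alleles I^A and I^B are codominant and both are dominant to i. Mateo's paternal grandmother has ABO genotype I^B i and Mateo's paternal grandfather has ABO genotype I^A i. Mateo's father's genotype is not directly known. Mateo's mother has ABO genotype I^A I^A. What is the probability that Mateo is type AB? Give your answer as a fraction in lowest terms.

Mateo's father's ABO genotype from I^B i × I^A i: 1/4 I^A I^B, 1/4 I^A i, 1/4 I^B i, 1/4 i i.
Crossing each possibility with the mother I^A I^A and summing P(type AB): 1/4·1/2 + 1/4·0 + 1/4·1/2 + 1/4·0 = 1/4.

1/4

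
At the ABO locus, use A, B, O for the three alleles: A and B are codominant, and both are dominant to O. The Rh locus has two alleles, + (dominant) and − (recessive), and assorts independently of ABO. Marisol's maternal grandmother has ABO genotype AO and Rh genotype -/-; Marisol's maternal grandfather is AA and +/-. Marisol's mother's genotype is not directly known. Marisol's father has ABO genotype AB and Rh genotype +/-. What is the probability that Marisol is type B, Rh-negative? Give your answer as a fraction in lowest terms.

3/64

Marisol's mother's ABO genotype from AO × AA: 1/2 AA, 1/2 AO.
Crossing each possibility with the father AB and summing P(type B): 1/2·0 + 1/2·1/4 = 1/8.
Similarly for Rh via the mother's Rh distribution: P(Rh-) = 3/8.
Independent loci: 1/8 × 3/8 = 3/64.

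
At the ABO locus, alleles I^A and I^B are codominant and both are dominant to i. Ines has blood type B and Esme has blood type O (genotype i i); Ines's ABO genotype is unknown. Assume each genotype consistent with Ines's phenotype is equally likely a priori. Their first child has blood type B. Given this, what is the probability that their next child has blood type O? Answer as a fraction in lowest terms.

Possible genotypes: Ines ∈ {I^B I^B, I^B i}; Esme ∈ {i i}.
Weight each parental genotype pair by prior × P(type-B child):
  I^B I^B × i i: posterior weight 2/3; P(next child type O) = 0.
  I^B i × i i: posterior weight 1/3; P(next child type O) = 1/2.
Weighted sum = 1/6.

1/6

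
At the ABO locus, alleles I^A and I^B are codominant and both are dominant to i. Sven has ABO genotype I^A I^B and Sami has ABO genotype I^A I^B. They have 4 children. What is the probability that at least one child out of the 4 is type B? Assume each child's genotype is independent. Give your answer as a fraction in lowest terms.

175/256

ABO cross I^A I^B × I^A I^B → 1/4 A, 1/4 B, 1/2 AB.
So P(type B) = 1/4 per child.
P(none) = (3/4)^4 = 81/256; P(at least one) = 1 − 81/256 = 175/256.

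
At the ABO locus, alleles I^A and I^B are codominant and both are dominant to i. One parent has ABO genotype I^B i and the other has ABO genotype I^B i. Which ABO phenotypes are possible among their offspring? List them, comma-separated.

Gametes from I^B i × I^B i give offspring ABO genotypes I^B I^B, I^B i, i i, i.e. phenotypes O, B.

O, B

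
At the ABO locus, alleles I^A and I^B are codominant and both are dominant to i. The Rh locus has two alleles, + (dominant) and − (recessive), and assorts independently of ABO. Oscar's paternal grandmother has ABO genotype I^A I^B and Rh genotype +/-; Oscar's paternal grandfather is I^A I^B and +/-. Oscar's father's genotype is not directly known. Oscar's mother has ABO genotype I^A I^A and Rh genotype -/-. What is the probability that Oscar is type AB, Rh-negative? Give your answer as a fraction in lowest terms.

1/4

Oscar's father's ABO genotype from I^A I^B × I^A I^B: 1/4 I^A I^A, 1/2 I^A I^B, 1/4 I^B I^B.
Crossing each possibility with the mother I^A I^A and summing P(type AB): 1/4·0 + 1/2·1/2 + 1/4·1 = 1/2.
Similarly for Rh via the father's Rh distribution: P(Rh-) = 1/2.
Independent loci: 1/2 × 1/2 = 1/4.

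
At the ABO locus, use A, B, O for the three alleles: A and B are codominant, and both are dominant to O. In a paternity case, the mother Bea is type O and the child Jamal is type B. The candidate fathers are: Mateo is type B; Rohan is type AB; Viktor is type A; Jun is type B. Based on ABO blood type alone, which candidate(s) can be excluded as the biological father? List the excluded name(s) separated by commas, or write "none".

Viktor

A candidate is excluded only if no genotype consistent with his phenotype could produce a type B child with a type O mother.
Viktor (type A): no genotype consistent with that phenotype can produce a type-B child with a type-O mother.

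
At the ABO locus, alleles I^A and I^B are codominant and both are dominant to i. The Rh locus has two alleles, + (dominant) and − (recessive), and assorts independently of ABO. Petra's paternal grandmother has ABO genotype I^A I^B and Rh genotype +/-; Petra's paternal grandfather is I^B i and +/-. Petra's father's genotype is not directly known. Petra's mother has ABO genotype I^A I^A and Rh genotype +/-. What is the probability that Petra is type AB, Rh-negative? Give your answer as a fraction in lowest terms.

1/8

Petra's father's ABO genotype from I^A I^B × I^B i: 1/4 I^A I^B, 1/4 I^A i, 1/4 I^B I^B, 1/4 I^B i.
Crossing each possibility with the mother I^A I^A and summing P(type AB): 1/4·1/2 + 1/4·0 + 1/4·1 + 1/4·1/2 = 1/2.
Similarly for Rh via the father's Rh distribution: P(Rh-) = 1/4.
Independent loci: 1/2 × 1/4 = 1/8.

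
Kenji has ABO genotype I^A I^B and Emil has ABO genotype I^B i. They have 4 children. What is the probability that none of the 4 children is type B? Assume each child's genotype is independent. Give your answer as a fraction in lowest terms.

1/16

ABO cross I^A I^B × I^B i → 1/4 A, 1/2 B, 1/4 AB.
So P(type B) = 1/2 per child.
P(not type B) = 1/2 for one child; (1/2)^4 = 1/16.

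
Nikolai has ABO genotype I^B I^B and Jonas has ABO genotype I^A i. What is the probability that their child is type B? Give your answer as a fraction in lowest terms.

ABO cross I^B I^B × I^A i → offspring phenotypes: 1/2 B, 1/2 AB.
So P(type B) = 1/2.

1/2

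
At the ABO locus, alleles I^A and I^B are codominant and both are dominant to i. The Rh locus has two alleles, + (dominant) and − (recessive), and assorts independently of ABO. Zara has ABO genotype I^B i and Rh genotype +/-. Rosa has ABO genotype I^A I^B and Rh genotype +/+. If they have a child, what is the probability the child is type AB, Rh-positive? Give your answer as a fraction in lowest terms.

1/4

ABO cross I^B i × I^A I^B → offspring phenotypes: 1/4 A, 1/2 B, 1/4 AB.
Rh cross +/- × +/+ → 1 Rh+.
Independent loci: P(type AB, Rh-positive) = 1/4 × 1 = 1/4.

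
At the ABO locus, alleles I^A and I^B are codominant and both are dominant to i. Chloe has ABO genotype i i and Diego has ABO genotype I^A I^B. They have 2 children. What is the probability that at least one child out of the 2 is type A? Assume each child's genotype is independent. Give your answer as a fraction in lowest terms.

3/4

ABO cross i i × I^A I^B → 1/2 A, 1/2 B.
So P(type A) = 1/2 per child.
P(none) = (1/2)^2 = 1/4; P(at least one) = 1 − 1/4 = 3/4.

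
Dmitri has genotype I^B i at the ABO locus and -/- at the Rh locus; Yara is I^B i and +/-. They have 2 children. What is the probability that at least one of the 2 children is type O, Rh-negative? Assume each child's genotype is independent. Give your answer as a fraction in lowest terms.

15/64

ABO cross I^B i × I^B i → 1/4 O, 3/4 B.
Rh cross -/- × +/- → 1/2 Rh+, 1/2 Rh-; so P(type O, Rh-negative) = 1/4 × 1/2 = 1/8 per child.
P(none) = (7/8)^2 = 49/64; P(at least one) = 1 − 49/64 = 15/64.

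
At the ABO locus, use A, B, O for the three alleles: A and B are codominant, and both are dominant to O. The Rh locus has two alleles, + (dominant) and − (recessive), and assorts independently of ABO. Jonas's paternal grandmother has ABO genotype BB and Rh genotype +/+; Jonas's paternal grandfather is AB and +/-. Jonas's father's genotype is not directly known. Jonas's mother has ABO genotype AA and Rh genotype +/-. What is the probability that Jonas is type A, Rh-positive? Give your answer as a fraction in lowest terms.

Jonas's father's ABO genotype from BB × AB: 1/2 AB, 1/2 BB.
Crossing each possibility with the mother AA and summing P(type A): 1/2·1/2 + 1/2·0 = 1/4.
Similarly for Rh via the father's Rh distribution: P(Rh+) = 7/8.
Independent loci: 1/4 × 7/8 = 7/32.

7/32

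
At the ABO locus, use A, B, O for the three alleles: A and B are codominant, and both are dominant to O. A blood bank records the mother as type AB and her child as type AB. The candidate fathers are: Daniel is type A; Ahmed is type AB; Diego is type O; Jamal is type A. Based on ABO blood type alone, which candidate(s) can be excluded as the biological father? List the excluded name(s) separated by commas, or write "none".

Diego

A candidate is excluded only if no genotype consistent with his phenotype could produce a type AB child with a type AB mother.
Diego (type O): no genotype consistent with that phenotype can produce a type-AB child with a type-AB mother.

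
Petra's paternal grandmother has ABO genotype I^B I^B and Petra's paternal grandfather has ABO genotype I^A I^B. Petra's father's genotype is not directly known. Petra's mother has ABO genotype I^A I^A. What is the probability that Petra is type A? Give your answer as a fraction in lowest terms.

Petra's father's ABO genotype from I^B I^B × I^A I^B: 1/2 I^A I^B, 1/2 I^B I^B.
Crossing each possibility with the mother I^A I^A and summing P(type A): 1/2·1/2 + 1/2·0 = 1/4.

1/4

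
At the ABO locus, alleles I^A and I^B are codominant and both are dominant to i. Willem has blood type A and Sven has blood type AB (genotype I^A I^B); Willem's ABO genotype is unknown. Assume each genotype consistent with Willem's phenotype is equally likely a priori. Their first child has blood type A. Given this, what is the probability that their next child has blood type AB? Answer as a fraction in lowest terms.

3/8

Possible genotypes: Willem ∈ {I^A I^A, I^A i}; Sven ∈ {I^A I^B}.
Weight each parental genotype pair by prior × P(type-A child):
  I^A I^A × I^A I^B: posterior weight 1/2; P(next child type AB) = 1/2.
  I^A i × I^A I^B: posterior weight 1/2; P(next child type AB) = 1/4.
Weighted sum = 3/8.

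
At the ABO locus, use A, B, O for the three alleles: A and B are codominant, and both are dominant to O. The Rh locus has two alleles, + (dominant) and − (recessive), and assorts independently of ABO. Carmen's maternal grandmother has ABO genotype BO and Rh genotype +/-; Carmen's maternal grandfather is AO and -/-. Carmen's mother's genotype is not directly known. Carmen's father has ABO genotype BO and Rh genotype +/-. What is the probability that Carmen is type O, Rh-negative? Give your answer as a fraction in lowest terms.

Carmen's mother's ABO genotype from BO × AO: 1/4 AB, 1/4 AO, 1/4 BO, 1/4 OO.
Crossing each possibility with the father BO and summing P(type O): 1/4·0 + 1/4·1/4 + 1/4·1/4 + 1/4·1/2 = 1/4.
Similarly for Rh via the mother's Rh distribution: P(Rh-) = 3/8.
Independent loci: 1/4 × 3/8 = 3/32.

3/32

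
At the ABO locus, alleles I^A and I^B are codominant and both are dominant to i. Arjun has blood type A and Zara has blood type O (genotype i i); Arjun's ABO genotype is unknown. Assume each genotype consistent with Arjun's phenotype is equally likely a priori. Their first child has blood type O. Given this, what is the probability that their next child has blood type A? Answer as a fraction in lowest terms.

Possible genotypes: Arjun ∈ {I^A I^A, I^A i}; Zara ∈ {i i}.
Weight each parental genotype pair by prior × P(type-O child):
  I^A i × i i: posterior weight 1; P(next child type A) = 1/2.
Weighted sum = 1/2.

1/2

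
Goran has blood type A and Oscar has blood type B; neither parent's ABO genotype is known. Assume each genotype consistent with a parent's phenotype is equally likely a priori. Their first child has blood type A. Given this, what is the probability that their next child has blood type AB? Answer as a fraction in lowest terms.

5/12

Possible genotypes: Goran ∈ {AA, AO}; Oscar ∈ {BB, BO}.
Weight each parental genotype pair by prior × P(type-A child):
  AA × BO: posterior weight 2/3; P(next child type AB) = 1/2.
  AO × BO: posterior weight 1/3; P(next child type AB) = 1/4.
Weighted sum = 5/12.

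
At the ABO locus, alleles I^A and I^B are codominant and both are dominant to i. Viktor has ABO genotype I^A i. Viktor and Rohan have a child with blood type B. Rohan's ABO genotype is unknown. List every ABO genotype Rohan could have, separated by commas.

For each candidate genotype of Rohan, check whether crossing it with I^A i can produce every observed child phenotype.
  I^A I^A → possible child types {A} ✗
  I^A I^B → possible child types {A, B, AB} ✓
  I^A i → possible child types {O, A} ✗
  I^B I^B → possible child types {B, AB} ✓
  I^B i → possible child types {O, A, B, AB} ✓
  i i → possible child types {O, A} ✗

I^A I^B, I^B I^B, I^B i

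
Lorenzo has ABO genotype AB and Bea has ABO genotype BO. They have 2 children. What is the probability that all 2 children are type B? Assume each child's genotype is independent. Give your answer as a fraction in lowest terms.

ABO cross AB × BO → 1/4 A, 1/2 B, 1/4 AB.
So P(type B) = 1/2 per child.
All 2 independent: (1/2)^2 = 1/4.

1/4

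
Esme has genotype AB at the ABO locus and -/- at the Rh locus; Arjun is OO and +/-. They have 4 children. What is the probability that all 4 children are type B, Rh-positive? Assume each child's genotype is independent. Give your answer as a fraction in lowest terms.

1/256

ABO cross AB × OO → 1/2 A, 1/2 B.
Rh cross -/- × +/- → 1/2 Rh+, 1/2 Rh-; so P(type B, Rh-positive) = 1/2 × 1/2 = 1/4 per child.
All 4 independent: (1/4)^4 = 1/256.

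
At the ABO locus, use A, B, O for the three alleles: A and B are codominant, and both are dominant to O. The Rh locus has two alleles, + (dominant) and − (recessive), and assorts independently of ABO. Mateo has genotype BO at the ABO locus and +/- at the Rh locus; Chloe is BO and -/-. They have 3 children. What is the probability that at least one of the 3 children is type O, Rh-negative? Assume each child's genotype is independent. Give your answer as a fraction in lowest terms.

169/512

ABO cross BO × BO → 1/4 O, 3/4 B.
Rh cross +/- × -/- → 1/2 Rh+, 1/2 Rh-; so P(type O, Rh-negative) = 1/4 × 1/2 = 1/8 per child.
P(none) = (7/8)^3 = 343/512; P(at least one) = 1 − 343/512 = 169/512.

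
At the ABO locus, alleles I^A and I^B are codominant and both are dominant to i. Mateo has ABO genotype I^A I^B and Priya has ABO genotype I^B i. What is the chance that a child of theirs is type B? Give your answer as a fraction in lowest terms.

1/2

ABO cross I^A I^B × I^B i → offspring phenotypes: 1/4 A, 1/2 B, 1/4 AB.
So P(type B) = 1/2.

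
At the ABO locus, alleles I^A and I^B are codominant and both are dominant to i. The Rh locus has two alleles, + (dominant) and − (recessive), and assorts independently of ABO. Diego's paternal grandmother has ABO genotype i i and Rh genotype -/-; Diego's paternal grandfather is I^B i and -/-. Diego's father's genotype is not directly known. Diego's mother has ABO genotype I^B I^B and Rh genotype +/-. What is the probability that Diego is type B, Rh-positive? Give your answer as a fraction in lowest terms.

Diego's father's ABO genotype from i i × I^B i: 1/2 I^B i, 1/2 i i.
Crossing each possibility with the mother I^B I^B and summing P(type B): 1/2·1 + 1/2·1 = 1.
Similarly for Rh via the father's Rh distribution: P(Rh+) = 1/2.
Independent loci: 1 × 1/2 = 1/2.

1/2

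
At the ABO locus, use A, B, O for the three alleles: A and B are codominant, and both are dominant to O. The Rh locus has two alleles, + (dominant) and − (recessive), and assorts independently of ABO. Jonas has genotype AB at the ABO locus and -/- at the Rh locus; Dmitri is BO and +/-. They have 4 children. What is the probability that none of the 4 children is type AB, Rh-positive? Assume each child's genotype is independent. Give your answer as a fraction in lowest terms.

2401/4096

ABO cross AB × BO → 1/4 A, 1/2 B, 1/4 AB.
Rh cross -/- × +/- → 1/2 Rh+, 1/2 Rh-; so P(type AB, Rh-positive) = 1/4 × 1/2 = 1/8 per child.
P(not type AB, Rh-positive) = 7/8 for one child; (7/8)^4 = 2401/4096.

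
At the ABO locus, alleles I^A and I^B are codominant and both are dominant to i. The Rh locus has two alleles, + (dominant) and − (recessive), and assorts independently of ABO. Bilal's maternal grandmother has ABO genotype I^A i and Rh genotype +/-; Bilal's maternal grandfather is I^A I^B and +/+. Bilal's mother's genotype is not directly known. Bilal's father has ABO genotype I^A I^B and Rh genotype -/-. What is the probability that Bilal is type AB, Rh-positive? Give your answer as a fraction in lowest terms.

Bilal's mother's ABO genotype from I^A i × I^A I^B: 1/4 I^A I^A, 1/4 I^A I^B, 1/4 I^A i, 1/4 I^B i.
Crossing each possibility with the father I^A I^B and summing P(type AB): 1/4·1/2 + 1/4·1/2 + 1/4·1/4 + 1/4·1/4 = 3/8.
Similarly for Rh via the mother's Rh distribution: P(Rh+) = 3/4.
Independent loci: 3/8 × 3/4 = 9/32.

9/32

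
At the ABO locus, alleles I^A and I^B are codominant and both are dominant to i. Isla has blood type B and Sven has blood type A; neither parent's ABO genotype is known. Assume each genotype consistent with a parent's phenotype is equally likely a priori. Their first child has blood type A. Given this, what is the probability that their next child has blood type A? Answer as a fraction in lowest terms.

5/12

Possible genotypes: Isla ∈ {I^B I^B, I^B i}; Sven ∈ {I^A I^A, I^A i}.
Weight each parental genotype pair by prior × P(type-A child):
  I^B i × I^A I^A: posterior weight 2/3; P(next child type A) = 1/2.
  I^B i × I^A i: posterior weight 1/3; P(next child type A) = 1/4.
Weighted sum = 5/12.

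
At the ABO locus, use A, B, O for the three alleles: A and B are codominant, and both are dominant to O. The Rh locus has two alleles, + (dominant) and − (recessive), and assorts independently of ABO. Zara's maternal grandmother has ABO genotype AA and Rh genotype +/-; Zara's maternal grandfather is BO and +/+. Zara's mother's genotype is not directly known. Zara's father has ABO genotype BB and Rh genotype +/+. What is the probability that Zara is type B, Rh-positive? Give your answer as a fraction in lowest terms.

1/2

Zara's mother's ABO genotype from AA × BO: 1/2 AB, 1/2 AO.
Crossing each possibility with the father BB and summing P(type B): 1/2·1/2 + 1/2·1/2 = 1/2.
Similarly for Rh via the mother's Rh distribution: P(Rh+) = 1.
Independent loci: 1/2 × 1 = 1/2.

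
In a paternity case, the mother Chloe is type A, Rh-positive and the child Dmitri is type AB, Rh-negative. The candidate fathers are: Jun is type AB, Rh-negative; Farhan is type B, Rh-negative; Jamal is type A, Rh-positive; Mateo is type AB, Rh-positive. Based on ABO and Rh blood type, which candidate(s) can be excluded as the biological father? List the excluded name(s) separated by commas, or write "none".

A candidate is excluded only if no genotype consistent with his phenotype could produce a type AB, Rh-negative child with a type A, Rh-positive mother.
Jamal (type A, Rh+): no genotype consistent with that phenotype can produce a type-AB Rh- child with a type-A mother.

Jamal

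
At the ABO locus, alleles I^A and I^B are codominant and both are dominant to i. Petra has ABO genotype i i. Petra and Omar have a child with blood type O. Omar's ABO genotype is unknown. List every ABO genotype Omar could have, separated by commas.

I^A i, I^B i, i i

For each candidate genotype of Omar, check whether crossing it with i i can produce every observed child phenotype.
  I^A I^A → possible child types {A} ✗
  I^A I^B → possible child types {A, B} ✗
  I^A i → possible child types {O, A} ✓
  I^B I^B → possible child types {B} ✗
  I^B i → possible child types {O, B} ✓
  i i → possible child types {O} ✓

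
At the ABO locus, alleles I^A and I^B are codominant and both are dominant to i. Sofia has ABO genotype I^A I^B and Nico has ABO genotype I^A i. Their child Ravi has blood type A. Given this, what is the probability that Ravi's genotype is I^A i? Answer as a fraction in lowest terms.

1/2

Cross I^A I^B × I^A i → 1/4 I^A I^A, 1/4 I^A I^B, 1/4 I^A i, 1/4 I^B i.
Type-A genotypes among offspring: I^A I^A (1/4), I^A i (1/4); total 1/2.
P(I^A i | type A) = (1/4) / (1/2) = 1/2.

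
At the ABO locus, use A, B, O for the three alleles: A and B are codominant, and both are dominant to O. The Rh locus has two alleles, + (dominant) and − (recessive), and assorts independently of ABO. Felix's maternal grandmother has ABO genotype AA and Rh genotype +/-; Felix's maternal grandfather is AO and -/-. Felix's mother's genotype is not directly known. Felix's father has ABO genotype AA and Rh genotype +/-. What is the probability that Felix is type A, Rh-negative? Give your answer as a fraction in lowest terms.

3/8

Felix's mother's ABO genotype from AA × AO: 1/2 AA, 1/2 AO.
Crossing each possibility with the father AA and summing P(type A): 1/2·1 + 1/2·1 = 1.
Similarly for Rh via the mother's Rh distribution: P(Rh-) = 3/8.
Independent loci: 1 × 3/8 = 3/8.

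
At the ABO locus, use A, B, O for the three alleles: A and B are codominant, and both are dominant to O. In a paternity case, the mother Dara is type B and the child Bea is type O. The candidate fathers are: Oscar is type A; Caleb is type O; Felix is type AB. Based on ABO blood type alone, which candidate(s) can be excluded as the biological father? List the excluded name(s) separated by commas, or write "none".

Felix

A candidate is excluded only if no genotype consistent with his phenotype could produce a type O child with a type B mother.
Felix (type AB): no genotype consistent with that phenotype can produce a type-O child with a type-B mother.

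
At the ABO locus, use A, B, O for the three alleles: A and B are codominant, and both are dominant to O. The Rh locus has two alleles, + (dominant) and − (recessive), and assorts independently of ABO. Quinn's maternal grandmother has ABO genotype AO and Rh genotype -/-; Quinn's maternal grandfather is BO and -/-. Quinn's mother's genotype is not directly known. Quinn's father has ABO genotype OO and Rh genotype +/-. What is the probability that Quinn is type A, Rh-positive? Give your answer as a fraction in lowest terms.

Quinn's mother's ABO genotype from AO × BO: 1/4 AB, 1/4 AO, 1/4 BO, 1/4 OO.
Crossing each possibility with the father OO and summing P(type A): 1/4·1/2 + 1/4·1/2 + 1/4·0 + 1/4·0 = 1/4.
Similarly for Rh via the mother's Rh distribution: P(Rh+) = 1/2.
Independent loci: 1/4 × 1/2 = 1/8.

1/8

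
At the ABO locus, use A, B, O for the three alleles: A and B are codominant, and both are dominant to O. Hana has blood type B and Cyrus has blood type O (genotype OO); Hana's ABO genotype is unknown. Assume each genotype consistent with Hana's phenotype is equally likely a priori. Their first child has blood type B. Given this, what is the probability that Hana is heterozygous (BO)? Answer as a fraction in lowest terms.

1/3

Possible genotypes: Hana ∈ {BB, BO}; Cyrus ∈ {OO}.
Weight each parental genotype pair by prior × P(type-B child):
  BB × OO: posterior weight 2/3.
  BO × OO: posterior weight 1/3.
Sum the posterior weight over pairs where Hana is BO: 1/3.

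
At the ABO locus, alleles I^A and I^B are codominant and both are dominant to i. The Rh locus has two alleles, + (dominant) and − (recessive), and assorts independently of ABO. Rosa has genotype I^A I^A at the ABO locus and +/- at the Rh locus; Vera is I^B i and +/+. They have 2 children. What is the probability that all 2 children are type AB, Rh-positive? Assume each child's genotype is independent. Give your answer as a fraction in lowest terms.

ABO cross I^A I^A × I^B i → 1/2 A, 1/2 AB.
Rh cross +/- × +/+ → 1 Rh+; so P(type AB, Rh-positive) = 1/2 × 1 = 1/2 per child.
All 2 independent: (1/2)^2 = 1/4.

1/4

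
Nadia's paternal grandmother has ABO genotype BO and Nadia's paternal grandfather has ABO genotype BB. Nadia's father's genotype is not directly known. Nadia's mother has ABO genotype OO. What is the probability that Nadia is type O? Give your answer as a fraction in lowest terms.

Nadia's father's ABO genotype from BO × BB: 1/2 BB, 1/2 BO.
Crossing each possibility with the mother OO and summing P(type O): 1/2·0 + 1/2·1/2 = 1/4.

1/4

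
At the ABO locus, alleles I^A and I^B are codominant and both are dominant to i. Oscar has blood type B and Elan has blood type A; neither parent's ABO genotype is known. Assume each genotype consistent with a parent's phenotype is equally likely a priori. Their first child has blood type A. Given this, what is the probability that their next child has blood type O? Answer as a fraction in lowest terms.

Possible genotypes: Oscar ∈ {I^B I^B, I^B i}; Elan ∈ {I^A I^A, I^A i}.
Weight each parental genotype pair by prior × P(type-A child):
  I^B i × I^A I^A: posterior weight 2/3; P(next child type O) = 0.
  I^B i × I^A i: posterior weight 1/3; P(next child type O) = 1/4.
Weighted sum = 1/12.

1/12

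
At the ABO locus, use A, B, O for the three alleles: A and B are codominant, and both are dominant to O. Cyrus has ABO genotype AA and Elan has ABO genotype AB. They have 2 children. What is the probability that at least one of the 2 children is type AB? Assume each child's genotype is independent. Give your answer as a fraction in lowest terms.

ABO cross AA × AB → 1/2 A, 1/2 AB.
So P(type AB) = 1/2 per child.
P(none) = (1/2)^2 = 1/4; P(at least one) = 1 − 1/4 = 3/4.

3/4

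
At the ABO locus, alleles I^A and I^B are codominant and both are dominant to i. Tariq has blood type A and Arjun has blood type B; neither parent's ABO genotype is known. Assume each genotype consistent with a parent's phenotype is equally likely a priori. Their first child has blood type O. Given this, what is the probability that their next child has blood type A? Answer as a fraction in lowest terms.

1/4

Possible genotypes: Tariq ∈ {I^A I^A, I^A i}; Arjun ∈ {I^B I^B, I^B i}.
Weight each parental genotype pair by prior × P(type-O child):
  I^A i × I^B i: posterior weight 1; P(next child type A) = 1/4.
Weighted sum = 1/4.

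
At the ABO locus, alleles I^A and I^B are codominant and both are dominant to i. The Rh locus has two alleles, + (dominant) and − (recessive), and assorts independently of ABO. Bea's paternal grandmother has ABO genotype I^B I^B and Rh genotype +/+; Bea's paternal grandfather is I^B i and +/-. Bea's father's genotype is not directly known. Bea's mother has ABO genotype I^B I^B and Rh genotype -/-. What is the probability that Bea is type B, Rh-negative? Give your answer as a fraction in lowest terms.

1/4

Bea's father's ABO genotype from I^B I^B × I^B i: 1/2 I^B I^B, 1/2 I^B i.
Crossing each possibility with the mother I^B I^B and summing P(type B): 1/2·1 + 1/2·1 = 1.
Similarly for Rh via the father's Rh distribution: P(Rh-) = 1/4.
Independent loci: 1 × 1/4 = 1/4.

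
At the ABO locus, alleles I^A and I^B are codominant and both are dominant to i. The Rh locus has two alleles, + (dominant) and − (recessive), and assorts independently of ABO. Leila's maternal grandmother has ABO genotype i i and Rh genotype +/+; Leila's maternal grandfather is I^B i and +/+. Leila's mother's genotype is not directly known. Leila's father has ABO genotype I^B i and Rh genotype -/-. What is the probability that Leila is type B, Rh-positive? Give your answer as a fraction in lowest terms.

Leila's mother's ABO genotype from i i × I^B i: 1/2 I^B i, 1/2 i i.
Crossing each possibility with the father I^B i and summing P(type B): 1/2·3/4 + 1/2·1/2 = 5/8.
Similarly for Rh via the mother's Rh distribution: P(Rh+) = 1.
Independent loci: 5/8 × 1 = 5/8.

5/8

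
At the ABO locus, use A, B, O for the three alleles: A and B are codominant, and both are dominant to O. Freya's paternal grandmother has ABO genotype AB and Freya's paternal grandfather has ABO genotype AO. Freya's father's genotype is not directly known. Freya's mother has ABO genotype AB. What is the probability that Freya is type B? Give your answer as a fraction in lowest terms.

1/4

Freya's father's ABO genotype from AB × AO: 1/4 AA, 1/4 AB, 1/4 AO, 1/4 BO.
Crossing each possibility with the mother AB and summing P(type B): 1/4·0 + 1/4·1/4 + 1/4·1/4 + 1/4·1/2 = 1/4.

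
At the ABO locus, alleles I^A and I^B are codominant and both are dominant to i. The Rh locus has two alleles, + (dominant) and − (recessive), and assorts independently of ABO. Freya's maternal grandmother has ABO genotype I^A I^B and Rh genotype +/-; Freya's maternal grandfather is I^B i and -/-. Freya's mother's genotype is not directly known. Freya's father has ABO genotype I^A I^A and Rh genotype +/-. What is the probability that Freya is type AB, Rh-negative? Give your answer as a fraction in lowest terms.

3/16

Freya's mother's ABO genotype from I^A I^B × I^B i: 1/4 I^A I^B, 1/4 I^A i, 1/4 I^B I^B, 1/4 I^B i.
Crossing each possibility with the father I^A I^A and summing P(type AB): 1/4·1/2 + 1/4·0 + 1/4·1 + 1/4·1/2 = 1/2.
Similarly for Rh via the mother's Rh distribution: P(Rh-) = 3/8.
Independent loci: 1/2 × 3/8 = 3/16.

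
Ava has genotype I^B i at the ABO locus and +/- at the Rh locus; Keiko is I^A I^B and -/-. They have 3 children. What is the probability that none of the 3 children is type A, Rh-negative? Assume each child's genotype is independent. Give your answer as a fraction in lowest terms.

343/512

ABO cross I^B i × I^A I^B → 1/4 A, 1/2 B, 1/4 AB.
Rh cross +/- × -/- → 1/2 Rh+, 1/2 Rh-; so P(type A, Rh-negative) = 1/4 × 1/2 = 1/8 per child.
P(not type A, Rh-negative) = 7/8 for one child; (7/8)^3 = 343/512.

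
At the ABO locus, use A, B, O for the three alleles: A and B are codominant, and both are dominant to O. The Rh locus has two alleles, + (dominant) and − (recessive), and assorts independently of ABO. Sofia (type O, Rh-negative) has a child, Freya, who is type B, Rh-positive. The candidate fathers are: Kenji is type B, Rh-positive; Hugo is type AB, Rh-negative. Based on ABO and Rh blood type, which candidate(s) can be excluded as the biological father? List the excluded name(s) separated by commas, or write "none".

A candidate is excluded only if no genotype consistent with his phenotype could produce a type B, Rh-positive child with a type O, Rh-negative mother.
Hugo (type AB, Rh-): no genotype consistent with that phenotype can produce a type-B Rh+ child with a type-O mother.

Hugo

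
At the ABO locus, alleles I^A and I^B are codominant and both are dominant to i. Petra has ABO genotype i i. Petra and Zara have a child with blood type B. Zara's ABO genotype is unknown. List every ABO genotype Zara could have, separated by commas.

I^A I^B, I^B I^B, I^B i

For each candidate genotype of Zara, check whether crossing it with i i can produce every observed child phenotype.
  I^A I^A → possible child types {A} ✗
  I^A I^B → possible child types {A, B} ✓
  I^A i → possible child types {O, A} ✗
  I^B I^B → possible child types {B} ✓
  I^B i → possible child types {O, B} ✓
  i i → possible child types {O} ✗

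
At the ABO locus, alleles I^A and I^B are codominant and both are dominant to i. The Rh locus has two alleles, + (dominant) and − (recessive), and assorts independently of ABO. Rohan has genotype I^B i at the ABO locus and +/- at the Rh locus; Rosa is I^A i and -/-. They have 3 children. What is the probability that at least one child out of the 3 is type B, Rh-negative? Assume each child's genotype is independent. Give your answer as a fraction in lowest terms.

169/512

ABO cross I^B i × I^A i → 1/4 O, 1/4 A, 1/4 B, 1/4 AB.
Rh cross +/- × -/- → 1/2 Rh+, 1/2 Rh-; so P(type B, Rh-negative) = 1/4 × 1/2 = 1/8 per child.
P(none) = (7/8)^3 = 343/512; P(at least one) = 1 − 343/512 = 169/512.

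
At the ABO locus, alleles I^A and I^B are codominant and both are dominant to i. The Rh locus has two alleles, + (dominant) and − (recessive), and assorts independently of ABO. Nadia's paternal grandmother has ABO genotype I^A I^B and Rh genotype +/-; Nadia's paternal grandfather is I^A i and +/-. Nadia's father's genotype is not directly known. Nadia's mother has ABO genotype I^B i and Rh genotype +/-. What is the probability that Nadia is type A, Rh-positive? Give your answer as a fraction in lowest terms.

Nadia's father's ABO genotype from I^A I^B × I^A i: 1/4 I^A I^A, 1/4 I^A I^B, 1/4 I^A i, 1/4 I^B i.
Crossing each possibility with the mother I^B i and summing P(type A): 1/4·1/2 + 1/4·1/4 + 1/4·1/4 + 1/4·0 = 1/4.
Similarly for Rh via the father's Rh distribution: P(Rh+) = 3/4.
Independent loci: 1/4 × 3/4 = 3/16.

3/16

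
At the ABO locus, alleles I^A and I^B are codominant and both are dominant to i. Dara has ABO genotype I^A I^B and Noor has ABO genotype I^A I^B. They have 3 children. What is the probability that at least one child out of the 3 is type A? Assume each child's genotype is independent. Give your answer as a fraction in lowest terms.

ABO cross I^A I^B × I^A I^B → 1/4 A, 1/4 B, 1/2 AB.
So P(type A) = 1/4 per child.
P(none) = (3/4)^3 = 27/64; P(at least one) = 1 − 27/64 = 37/64.

37/64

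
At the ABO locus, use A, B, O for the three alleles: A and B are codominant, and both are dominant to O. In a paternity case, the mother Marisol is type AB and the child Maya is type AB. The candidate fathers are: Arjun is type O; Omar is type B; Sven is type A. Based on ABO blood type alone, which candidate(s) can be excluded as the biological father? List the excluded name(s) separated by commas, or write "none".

Arjun

A candidate is excluded only if no genotype consistent with his phenotype could produce a type AB child with a type AB mother.
Arjun (type O): no genotype consistent with that phenotype can produce a type-AB child with a type-AB mother.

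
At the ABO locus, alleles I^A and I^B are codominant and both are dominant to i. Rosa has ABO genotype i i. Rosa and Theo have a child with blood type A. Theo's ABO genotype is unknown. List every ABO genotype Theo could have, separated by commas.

For each candidate genotype of Theo, check whether crossing it with i i can produce every observed child phenotype.
  I^A I^A → possible child types {A} ✓
  I^A I^B → possible child types {A, B} ✓
  I^A i → possible child types {O, A} ✓
  I^B I^B → possible child types {B} ✗
  I^B i → possible child types {O, B} ✗
  i i → possible child types {O} ✗

I^A I^A, I^A I^B, I^A i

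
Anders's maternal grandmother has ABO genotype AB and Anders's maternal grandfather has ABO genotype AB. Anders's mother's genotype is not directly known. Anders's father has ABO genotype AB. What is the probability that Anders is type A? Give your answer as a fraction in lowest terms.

Anders's mother's ABO genotype from AB × AB: 1/4 AA, 1/2 AB, 1/4 BB.
Crossing each possibility with the father AB and summing P(type A): 1/4·1/2 + 1/2·1/4 + 1/4·0 = 1/4.

1/4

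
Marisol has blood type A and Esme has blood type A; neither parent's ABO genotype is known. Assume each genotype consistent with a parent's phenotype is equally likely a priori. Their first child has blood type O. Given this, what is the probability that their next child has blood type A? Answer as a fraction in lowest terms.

3/4

Possible genotypes: Marisol ∈ {I^A I^A, I^A i}; Esme ∈ {I^A I^A, I^A i}.
Weight each parental genotype pair by prior × P(type-O child):
  I^A i × I^A i: posterior weight 1; P(next child type A) = 3/4.
Weighted sum = 3/4.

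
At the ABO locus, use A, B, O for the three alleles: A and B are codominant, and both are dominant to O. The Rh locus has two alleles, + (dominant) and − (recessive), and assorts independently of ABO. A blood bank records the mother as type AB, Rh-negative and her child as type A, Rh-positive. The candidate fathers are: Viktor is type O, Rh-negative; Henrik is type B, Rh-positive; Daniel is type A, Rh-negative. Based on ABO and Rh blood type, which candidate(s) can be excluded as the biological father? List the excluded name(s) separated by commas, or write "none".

Viktor, Daniel

A candidate is excluded only if no genotype consistent with his phenotype could produce a type A, Rh-positive child with a type AB, Rh-negative mother.
Viktor (type O, Rh-): no genotype consistent with that phenotype can produce a type-A Rh+ child with a type-AB mother.
Daniel (type A, Rh-): no genotype consistent with that phenotype can produce a type-A Rh+ child with a type-AB mother.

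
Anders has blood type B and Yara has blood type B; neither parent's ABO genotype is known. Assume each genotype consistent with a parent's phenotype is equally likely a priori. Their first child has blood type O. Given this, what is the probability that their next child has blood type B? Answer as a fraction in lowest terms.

3/4

Possible genotypes: Anders ∈ {BB, BO}; Yara ∈ {BB, BO}.
Weight each parental genotype pair by prior × P(type-O child):
  BO × BO: posterior weight 1; P(next child type B) = 3/4.
Weighted sum = 3/4.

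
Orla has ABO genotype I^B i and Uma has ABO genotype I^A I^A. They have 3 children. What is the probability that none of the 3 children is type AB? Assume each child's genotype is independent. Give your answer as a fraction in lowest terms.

1/8

ABO cross I^B i × I^A I^A → 1/2 A, 1/2 AB.
So P(type AB) = 1/2 per child.
P(not type AB) = 1/2 for one child; (1/2)^3 = 1/8.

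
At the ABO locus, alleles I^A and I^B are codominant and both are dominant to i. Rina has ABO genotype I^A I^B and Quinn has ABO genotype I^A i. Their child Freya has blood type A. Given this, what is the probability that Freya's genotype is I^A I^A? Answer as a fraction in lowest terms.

1/2

Cross I^A I^B × I^A i → 1/4 I^A I^A, 1/4 I^A I^B, 1/4 I^A i, 1/4 I^B i.
Type-A genotypes among offspring: I^A I^A (1/4), I^A i (1/4); total 1/2.
P(I^A I^A | type A) = (1/4) / (1/2) = 1/2.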